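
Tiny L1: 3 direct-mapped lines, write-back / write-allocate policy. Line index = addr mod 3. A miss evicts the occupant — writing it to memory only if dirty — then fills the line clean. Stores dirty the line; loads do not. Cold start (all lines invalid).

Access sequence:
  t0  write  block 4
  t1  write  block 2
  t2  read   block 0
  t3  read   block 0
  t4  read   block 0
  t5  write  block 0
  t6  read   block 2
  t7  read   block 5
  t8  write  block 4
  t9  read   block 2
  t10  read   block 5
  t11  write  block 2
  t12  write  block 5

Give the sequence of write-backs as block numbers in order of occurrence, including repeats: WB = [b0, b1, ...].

WB = [2, 2]

0: W B4 → L1 miss [D]
1: W B2 → L2 miss [D]
2: R B0 → L0 miss [-]
3: R B0 → L0 hit [-]
4: R B0 → L0 hit [-]
5: W B0 → L0 hit [D]
6: R B2 → L2 hit [D]
7: R B5 → L2 miss wb→B2 [-]
8: W B4 → L1 hit [D]
9: R B2 → L2 miss [-]
10: R B5 → L2 miss [-]
11: W B2 → L2 miss [D]
12: W B5 → L2 miss wb→B2 [D]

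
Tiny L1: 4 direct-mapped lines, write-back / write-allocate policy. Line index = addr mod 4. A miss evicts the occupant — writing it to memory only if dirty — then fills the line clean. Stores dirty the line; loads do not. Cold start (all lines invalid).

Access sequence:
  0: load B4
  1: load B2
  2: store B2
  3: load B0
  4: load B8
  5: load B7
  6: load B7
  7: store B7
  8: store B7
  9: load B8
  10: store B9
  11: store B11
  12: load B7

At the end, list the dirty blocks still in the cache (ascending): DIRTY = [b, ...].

DIRTY = [2, 9]

0: R B4 → L0 miss [-]
1: R B2 → L2 miss [-]
2: W B2 → L2 hit [D]
3: R B0 → L0 miss [-]
4: R B8 → L0 miss [-]
5: R B7 → L3 miss [-]
6: R B7 → L3 hit [-]
7: W B7 → L3 hit [D]
8: W B7 → L3 hit [D]
9: R B8 → L0 hit [-]
10: W B9 → L1 miss [D]
11: W B11 → L3 miss wb→B7 [D]
12: R B7 → L3 miss wb→B11 [-]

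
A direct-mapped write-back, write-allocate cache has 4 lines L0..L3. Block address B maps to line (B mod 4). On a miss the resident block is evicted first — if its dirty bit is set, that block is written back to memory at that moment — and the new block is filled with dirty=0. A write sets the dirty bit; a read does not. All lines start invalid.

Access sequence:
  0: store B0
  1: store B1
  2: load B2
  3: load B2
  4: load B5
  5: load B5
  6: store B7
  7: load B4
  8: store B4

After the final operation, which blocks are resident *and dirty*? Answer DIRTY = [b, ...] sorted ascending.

0: W B0 -> L0 miss  d=D]
1: W B1 -> L1 miss  d=D]
2: R B2 -> L2 miss  d=-]
3: R B2 -> L2 hit  d=-]
4: R B5 -> L1 miss wb->B1  d=-]
5: R B5 -> L1 hit  d=-]
6: W B7 -> L3 miss  d=D]
7: R B4 -> L0 miss wb->B0  d=-]
8: W B4 -> L0 hit  d=D]

DIRTY = [4, 7]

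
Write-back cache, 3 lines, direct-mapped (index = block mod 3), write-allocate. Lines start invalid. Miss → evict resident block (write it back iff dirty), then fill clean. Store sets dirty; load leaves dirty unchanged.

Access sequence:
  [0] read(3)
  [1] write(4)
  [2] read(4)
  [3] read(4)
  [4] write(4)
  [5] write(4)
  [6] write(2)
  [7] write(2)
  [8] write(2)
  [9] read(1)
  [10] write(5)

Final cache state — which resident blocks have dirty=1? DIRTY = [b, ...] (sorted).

DIRTY = [5]

0: R B3 -> L0 miss  d=-]
1: W B4 -> L1 miss  d=D]
2: R B4 -> L1 hit  d=D]
3: R B4 -> L1 hit  d=D]
4: W B4 -> L1 hit  d=D]
5: W B4 -> L1 hit  d=D]
6: W B2 -> L2 miss  d=D]
7: W B2 -> L2 hit  d=D]
8: W B2 -> L2 hit  d=D]
9: R B1 -> L1 miss wb->B4  d=-]
10: W B5 -> L2 miss wb->B2  d=D]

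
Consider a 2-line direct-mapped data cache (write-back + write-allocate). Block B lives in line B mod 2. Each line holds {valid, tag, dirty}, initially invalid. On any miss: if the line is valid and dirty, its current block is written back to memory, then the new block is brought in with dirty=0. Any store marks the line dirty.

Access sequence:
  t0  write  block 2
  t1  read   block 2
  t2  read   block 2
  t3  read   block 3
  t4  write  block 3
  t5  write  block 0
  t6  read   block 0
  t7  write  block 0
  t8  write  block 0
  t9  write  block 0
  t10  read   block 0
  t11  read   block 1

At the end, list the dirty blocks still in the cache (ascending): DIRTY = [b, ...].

DIRTY = [0]

0: W B2 -> L0 miss  d=D]
1: R B2 -> L0 hit  d=D]
2: R B2 -> L0 hit  d=D]
3: R B3 -> L1 miss  d=-]
4: W B3 -> L1 hit  d=D]
5: W B0 -> L0 miss wb->B2  d=D]
6: R B0 -> L0 hit  d=D]
7: W B0 -> L0 hit  d=D]
8: W B0 -> L0 hit  d=D]
9: W B0 -> L0 hit  d=D]
10: R B0 -> L0 hit  d=D]
11: R B1 -> L1 miss wb->B3  d=-]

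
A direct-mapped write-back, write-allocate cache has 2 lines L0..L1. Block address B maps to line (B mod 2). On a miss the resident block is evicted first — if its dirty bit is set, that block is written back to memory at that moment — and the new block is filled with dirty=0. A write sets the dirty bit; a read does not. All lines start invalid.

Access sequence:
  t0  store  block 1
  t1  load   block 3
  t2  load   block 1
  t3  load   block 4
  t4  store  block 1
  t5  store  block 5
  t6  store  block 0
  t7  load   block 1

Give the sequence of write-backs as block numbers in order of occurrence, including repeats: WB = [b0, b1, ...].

WB = [1, 1, 5]

0: W B1 → L1 miss [D]
1: R B3 → L1 miss wb→B1 [-]
2: R B1 → L1 miss [-]
3: R B4 → L0 miss [-]
4: W B1 → L1 hit [D]
5: W B5 → L1 miss wb→B1 [D]
6: W B0 → L0 miss [D]
7: R B1 → L1 miss wb→B5 [-]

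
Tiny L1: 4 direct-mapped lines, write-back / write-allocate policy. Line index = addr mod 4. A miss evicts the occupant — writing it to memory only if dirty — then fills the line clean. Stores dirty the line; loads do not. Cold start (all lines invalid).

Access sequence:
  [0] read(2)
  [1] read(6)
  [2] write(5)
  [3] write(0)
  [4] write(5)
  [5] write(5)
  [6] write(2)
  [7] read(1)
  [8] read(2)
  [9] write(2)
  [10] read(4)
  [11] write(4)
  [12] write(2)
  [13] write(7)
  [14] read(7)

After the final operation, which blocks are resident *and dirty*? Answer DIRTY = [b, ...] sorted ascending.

DIRTY = [2, 4, 7]

0: R B2 → L2 miss [-]
1: R B6 → L2 miss [-]
2: W B5 → L1 miss [D]
3: W B0 → L0 miss [D]
4: W B5 → L1 hit [D]
5: W B5 → L1 hit [D]
6: W B2 → L2 miss [D]
7: R B1 → L1 miss wb→B5 [-]
8: R B2 → L2 hit [D]
9: W B2 → L2 hit [D]
10: R B4 → L0 miss wb→B0 [-]
11: W B4 → L0 hit [D]
12: W B2 → L2 hit [D]
13: W B7 → L3 miss [D]
14: R B7 → L3 hit [D]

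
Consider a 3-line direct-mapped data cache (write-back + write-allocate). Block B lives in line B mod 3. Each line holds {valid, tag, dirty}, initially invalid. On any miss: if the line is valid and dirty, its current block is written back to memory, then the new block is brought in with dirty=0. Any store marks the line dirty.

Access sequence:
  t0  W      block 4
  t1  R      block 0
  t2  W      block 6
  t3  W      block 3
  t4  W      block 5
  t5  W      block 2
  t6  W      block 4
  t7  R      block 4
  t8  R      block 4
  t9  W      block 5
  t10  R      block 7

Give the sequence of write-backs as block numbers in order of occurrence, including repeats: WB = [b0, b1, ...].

WB = [6, 5, 2, 4]

0: W B4 -> L1 miss  d=D]
1: R B0 -> L0 miss  d=-]
2: W B6 -> L0 miss  d=D]
3: W B3 -> L0 miss wb->B6  d=D]
4: W B5 -> L2 miss  d=D]
5: W B2 -> L2 miss wb->B5  d=D]
6: W B4 -> L1 hit  d=D]
7: R B4 -> L1 hit  d=D]
8: R B4 -> L1 hit  d=D]
9: W B5 -> L2 miss wb->B2  d=D]
10: R B7 -> L1 miss wb->B4  d=-]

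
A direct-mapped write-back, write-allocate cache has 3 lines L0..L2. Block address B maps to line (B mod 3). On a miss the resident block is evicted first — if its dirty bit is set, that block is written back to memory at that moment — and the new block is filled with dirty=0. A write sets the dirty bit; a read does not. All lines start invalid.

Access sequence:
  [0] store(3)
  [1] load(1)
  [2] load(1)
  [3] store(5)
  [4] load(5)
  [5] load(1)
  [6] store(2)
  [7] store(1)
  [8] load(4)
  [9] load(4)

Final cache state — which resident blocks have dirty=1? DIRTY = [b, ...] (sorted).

  0 | W B3 → L0 miss [D]
  1 | R B1 → L1 miss [-]
  2 | R B1 → L1 hit [-]
  3 | W B5 → L2 miss [D]
  4 | R B5 → L2 hit [D]
  5 | R B1 → L1 hit [-]
  6 | W B2 → L2 miss wb→B5 [D]
  7 | W B1 → L1 hit [D]
  8 | R B4 → L1 miss wb→B1 [-]
  9 | R B4 → L1 hit [-]

DIRTY = [2, 3]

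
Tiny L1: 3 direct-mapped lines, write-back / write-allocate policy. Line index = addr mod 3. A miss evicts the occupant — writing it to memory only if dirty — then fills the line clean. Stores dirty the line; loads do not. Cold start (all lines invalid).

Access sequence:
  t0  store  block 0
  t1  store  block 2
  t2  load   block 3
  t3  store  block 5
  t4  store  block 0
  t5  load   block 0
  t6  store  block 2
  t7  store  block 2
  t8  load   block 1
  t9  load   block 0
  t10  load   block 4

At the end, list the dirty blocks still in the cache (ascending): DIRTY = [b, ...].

DIRTY = [0, 2]

  0 | W B0 → L0 miss [D]
  1 | W B2 → L2 miss [D]
  2 | R B3 → L0 miss wb→B0 [-]
  3 | W B5 → L2 miss wb→B2 [D]
  4 | W B0 → L0 miss [D]
  5 | R B0 → L0 hit [D]
  6 | W B2 → L2 miss wb→B5 [D]
  7 | W B2 → L2 hit [D]
  8 | R B1 → L1 miss [-]
  9 | R B0 → L0 hit [D]
  10 | R B4 → L1 miss [-]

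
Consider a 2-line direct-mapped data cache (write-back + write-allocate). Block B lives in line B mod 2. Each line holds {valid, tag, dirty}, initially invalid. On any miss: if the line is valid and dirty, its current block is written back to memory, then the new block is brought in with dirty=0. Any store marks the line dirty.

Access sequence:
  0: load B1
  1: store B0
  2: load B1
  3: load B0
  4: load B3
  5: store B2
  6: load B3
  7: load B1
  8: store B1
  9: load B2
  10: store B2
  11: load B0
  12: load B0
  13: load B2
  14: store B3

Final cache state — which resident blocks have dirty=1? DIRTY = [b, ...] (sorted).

  0 | R B1 → L1 miss [-]
  1 | W B0 → L0 miss [D]
  2 | R B1 → L1 hit [-]
  3 | R B0 → L0 hit [D]
  4 | R B3 → L1 miss [-]
  5 | W B2 → L0 miss wb→B0 [D]
  6 | R B3 → L1 hit [-]
  7 | R B1 → L1 miss [-]
  8 | W B1 → L1 hit [D]
  9 | R B2 → L0 hit [D]
  10 | W B2 → L0 hit [D]
  11 | R B0 → L0 miss wb→B2 [-]
  12 | R B0 → L0 hit [-]
  13 | R B2 → L0 miss [-]
  14 | W B3 → L1 miss wb→B1 [D]

DIRTY = [3]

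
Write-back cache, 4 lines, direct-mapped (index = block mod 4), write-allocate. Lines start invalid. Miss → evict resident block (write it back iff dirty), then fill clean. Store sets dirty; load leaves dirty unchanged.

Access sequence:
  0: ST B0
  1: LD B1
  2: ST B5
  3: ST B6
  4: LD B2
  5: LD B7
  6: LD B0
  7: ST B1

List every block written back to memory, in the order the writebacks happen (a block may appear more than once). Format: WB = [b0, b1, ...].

WB = [6, 5]

0: W B0 → L0 miss [D]
1: R B1 → L1 miss [-]
2: W B5 → L1 miss [D]
3: W B6 → L2 miss [D]
4: R B2 → L2 miss wb→B6 [-]
5: R B7 → L3 miss [-]
6: R B0 → L0 hit [D]
7: W B1 → L1 miss wb→B5 [D]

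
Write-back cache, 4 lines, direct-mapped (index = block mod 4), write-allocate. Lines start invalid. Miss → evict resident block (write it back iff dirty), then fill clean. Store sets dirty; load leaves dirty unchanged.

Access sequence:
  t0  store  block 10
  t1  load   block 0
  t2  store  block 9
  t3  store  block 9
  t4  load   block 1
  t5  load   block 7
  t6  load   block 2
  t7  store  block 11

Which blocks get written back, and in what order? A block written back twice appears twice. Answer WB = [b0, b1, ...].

WB = [9, 10]

  0 | W B10 → L2 miss [D]
  1 | R B0 → L0 miss [-]
  2 | W B9 → L1 miss [D]
  3 | W B9 → L1 hit [D]
  4 | R B1 → L1 miss wb→B9 [-]
  5 | R B7 → L3 miss [-]
  6 | R B2 → L2 miss wb→B10 [-]
  7 | W B11 → L3 miss [D]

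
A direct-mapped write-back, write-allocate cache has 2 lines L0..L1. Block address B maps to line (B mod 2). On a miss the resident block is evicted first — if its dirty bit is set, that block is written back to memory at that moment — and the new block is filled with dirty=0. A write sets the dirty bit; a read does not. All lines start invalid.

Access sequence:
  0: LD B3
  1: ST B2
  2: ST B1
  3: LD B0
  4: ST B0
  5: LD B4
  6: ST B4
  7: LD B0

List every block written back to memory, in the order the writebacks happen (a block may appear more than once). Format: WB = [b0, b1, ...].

0: R B3 → L1 miss [-]
1: W B2 → L0 miss [D]
2: W B1 → L1 miss [D]
3: R B0 → L0 miss wb→B2 [-]
4: W B0 → L0 hit [D]
5: R B4 → L0 miss wb→B0 [-]
6: W B4 → L0 hit [D]
7: R B0 → L0 miss wb→B4 [-]

WB = [2, 0, 4]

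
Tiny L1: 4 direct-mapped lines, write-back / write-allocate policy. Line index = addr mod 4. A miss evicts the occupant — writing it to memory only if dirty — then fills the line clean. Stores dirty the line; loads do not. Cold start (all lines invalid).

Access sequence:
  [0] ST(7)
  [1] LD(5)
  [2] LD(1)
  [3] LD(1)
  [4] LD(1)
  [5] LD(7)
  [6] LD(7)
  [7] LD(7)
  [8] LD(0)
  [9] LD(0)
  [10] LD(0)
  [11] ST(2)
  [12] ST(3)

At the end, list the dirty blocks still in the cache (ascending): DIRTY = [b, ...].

0: W B7 → L3 miss [D]
1: R B5 → L1 miss [-]
2: R B1 → L1 miss [-]
3: R B1 → L1 hit [-]
4: R B1 → L1 hit [-]
5: R B7 → L3 hit [D]
6: R B7 → L3 hit [D]
7: R B7 → L3 hit [D]
8: R B0 → L0 miss [-]
9: R B0 → L0 hit [-]
10: R B0 → L0 hit [-]
11: W B2 → L2 miss [D]
12: W B3 → L3 miss wb→B7 [D]

DIRTY = [2, 3]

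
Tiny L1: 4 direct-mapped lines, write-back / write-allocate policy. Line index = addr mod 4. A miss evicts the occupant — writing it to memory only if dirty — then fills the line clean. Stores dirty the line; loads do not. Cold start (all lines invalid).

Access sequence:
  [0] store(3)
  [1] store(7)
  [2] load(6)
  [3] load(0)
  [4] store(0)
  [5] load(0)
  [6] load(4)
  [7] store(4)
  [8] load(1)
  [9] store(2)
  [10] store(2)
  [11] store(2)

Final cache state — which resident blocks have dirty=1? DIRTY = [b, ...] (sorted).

DIRTY = [2, 4, 7]

  0 | W B3 → L3 miss [D]
  1 | W B7 → L3 miss wb→B3 [D]
  2 | R B6 → L2 miss [-]
  3 | R B0 → L0 miss [-]
  4 | W B0 → L0 hit [D]
  5 | R B0 → L0 hit [D]
  6 | R B4 → L0 miss wb→B0 [-]
  7 | W B4 → L0 hit [D]
  8 | R B1 → L1 miss [-]
  9 | W B2 → L2 miss [D]
  10 | W B2 → L2 hit [D]
  11 | W B2 → L2 hit [D]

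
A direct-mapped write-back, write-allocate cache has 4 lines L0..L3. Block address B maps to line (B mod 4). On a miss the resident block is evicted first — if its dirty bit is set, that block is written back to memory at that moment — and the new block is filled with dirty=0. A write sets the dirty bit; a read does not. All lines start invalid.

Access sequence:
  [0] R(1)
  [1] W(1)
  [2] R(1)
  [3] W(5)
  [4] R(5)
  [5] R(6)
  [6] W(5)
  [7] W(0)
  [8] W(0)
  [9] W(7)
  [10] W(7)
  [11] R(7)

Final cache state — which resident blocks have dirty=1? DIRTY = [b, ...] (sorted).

  0 | R B1 → L1 miss [-]
  1 | W B1 → L1 hit [D]
  2 | R B1 → L1 hit [D]
  3 | W B5 → L1 miss wb→B1 [D]
  4 | R B5 → L1 hit [D]
  5 | R B6 → L2 miss [-]
  6 | W B5 → L1 hit [D]
  7 | W B0 → L0 miss [D]
  8 | W B0 → L0 hit [D]
  9 | W B7 → L3 miss [D]
  10 | W B7 → L3 hit [D]
  11 | R B7 → L3 hit [D]

DIRTY = [0, 5, 7]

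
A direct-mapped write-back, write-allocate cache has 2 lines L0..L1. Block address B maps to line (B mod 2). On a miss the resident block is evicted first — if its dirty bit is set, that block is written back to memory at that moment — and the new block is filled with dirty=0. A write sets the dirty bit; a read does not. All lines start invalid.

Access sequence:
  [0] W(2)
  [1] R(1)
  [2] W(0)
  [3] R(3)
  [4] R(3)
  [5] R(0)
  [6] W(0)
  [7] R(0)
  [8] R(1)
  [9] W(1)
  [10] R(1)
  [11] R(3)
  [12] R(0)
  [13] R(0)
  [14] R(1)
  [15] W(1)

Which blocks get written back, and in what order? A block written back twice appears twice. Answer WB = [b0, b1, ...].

WB = [2, 1]

  0 | W B2 → L0 miss [D]
  1 | R B1 → L1 miss [-]
  2 | W B0 → L0 miss wb→B2 [D]
  3 | R B3 → L1 miss [-]
  4 | R B3 → L1 hit [-]
  5 | R B0 → L0 hit [D]
  6 | W B0 → L0 hit [D]
  7 | R B0 → L0 hit [D]
  8 | R B1 → L1 miss [-]
  9 | W B1 → L1 hit [D]
  10 | R B1 → L1 hit [D]
  11 | R B3 → L1 miss wb→B1 [-]
  12 | R B0 → L0 hit [D]
  13 | R B0 → L0 hit [D]
  14 | R B1 → L1 miss [-]
  15 | W B1 → L1 hit [D]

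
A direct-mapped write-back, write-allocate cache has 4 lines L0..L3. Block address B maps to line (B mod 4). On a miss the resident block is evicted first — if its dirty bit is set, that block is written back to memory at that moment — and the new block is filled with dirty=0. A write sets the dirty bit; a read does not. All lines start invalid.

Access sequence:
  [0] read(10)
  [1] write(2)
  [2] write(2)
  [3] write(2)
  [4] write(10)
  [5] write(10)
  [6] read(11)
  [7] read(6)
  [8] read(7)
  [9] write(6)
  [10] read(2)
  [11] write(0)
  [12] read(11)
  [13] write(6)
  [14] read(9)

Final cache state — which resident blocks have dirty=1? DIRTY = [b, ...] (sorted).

DIRTY = [0, 6]

  0 | R B10 → L2 miss [-]
  1 | W B2 → L2 miss [D]
  2 | W B2 → L2 hit [D]
  3 | W B2 → L2 hit [D]
  4 | W B10 → L2 miss wb→B2 [D]
  5 | W B10 → L2 hit [D]
  6 | R B11 → L3 miss [-]
  7 | R B6 → L2 miss wb→B10 [-]
  8 | R B7 → L3 miss [-]
  9 | W B6 → L2 hit [D]
  10 | R B2 → L2 miss wb→B6 [-]
  11 | W B0 → L0 miss [D]
  12 | R B11 → L3 miss [-]
  13 | W B6 → L2 miss [D]
  14 | R B9 → L1 miss [-]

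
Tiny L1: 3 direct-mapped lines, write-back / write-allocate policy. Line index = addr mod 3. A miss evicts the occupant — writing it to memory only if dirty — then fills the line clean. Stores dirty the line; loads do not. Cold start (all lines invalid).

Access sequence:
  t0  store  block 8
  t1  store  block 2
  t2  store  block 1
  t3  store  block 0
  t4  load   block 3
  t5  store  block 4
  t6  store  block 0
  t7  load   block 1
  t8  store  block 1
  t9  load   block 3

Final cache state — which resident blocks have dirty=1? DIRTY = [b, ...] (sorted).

DIRTY = [1, 2]

  0 | W B8 → L2 miss [D]
  1 | W B2 → L2 miss wb→B8 [D]
  2 | W B1 → L1 miss [D]
  3 | W B0 → L0 miss [D]
  4 | R B3 → L0 miss wb→B0 [-]
  5 | W B4 → L1 miss wb→B1 [D]
  6 | W B0 → L0 miss [D]
  7 | R B1 → L1 miss wb→B4 [-]
  8 | W B1 → L1 hit [D]
  9 | R B3 → L0 miss wb→B0 [-]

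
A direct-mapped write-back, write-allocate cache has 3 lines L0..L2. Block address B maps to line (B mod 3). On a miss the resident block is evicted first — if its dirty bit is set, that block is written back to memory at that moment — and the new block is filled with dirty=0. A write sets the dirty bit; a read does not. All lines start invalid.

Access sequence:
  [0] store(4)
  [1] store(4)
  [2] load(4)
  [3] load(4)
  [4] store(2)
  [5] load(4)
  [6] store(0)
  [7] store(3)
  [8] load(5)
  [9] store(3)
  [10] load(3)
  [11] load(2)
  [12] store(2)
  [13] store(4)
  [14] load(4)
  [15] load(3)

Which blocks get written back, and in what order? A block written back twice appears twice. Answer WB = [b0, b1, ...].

0: W B4 -> L1 miss  d=D]
1: W B4 -> L1 hit  d=D]
2: R B4 -> L1 hit  d=D]
3: R B4 -> L1 hit  d=D]
4: W B2 -> L2 miss  d=D]
5: R B4 -> L1 hit  d=D]
6: W B0 -> L0 miss  d=D]
7: W B3 -> L0 miss wb->B0  d=D]
8: R B5 -> L2 miss wb->B2  d=-]
9: W B3 -> L0 hit  d=D]
10: R B3 -> L0 hit  d=D]
11: R B2 -> L2 miss  d=-]
12: W B2 -> L2 hit  d=D]
13: W B4 -> L1 hit  d=D]
14: R B4 -> L1 hit  d=D]
15: R B3 -> L0 hit  d=D]

WB = [0, 2]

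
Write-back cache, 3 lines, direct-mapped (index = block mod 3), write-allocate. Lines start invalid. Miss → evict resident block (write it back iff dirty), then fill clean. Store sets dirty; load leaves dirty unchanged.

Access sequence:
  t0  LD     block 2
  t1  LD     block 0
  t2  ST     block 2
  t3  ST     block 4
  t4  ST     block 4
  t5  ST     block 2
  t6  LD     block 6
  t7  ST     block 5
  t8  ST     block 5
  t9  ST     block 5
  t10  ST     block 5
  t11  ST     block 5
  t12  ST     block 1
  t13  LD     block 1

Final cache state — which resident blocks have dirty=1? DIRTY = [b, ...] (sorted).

0: R B2 → L2 miss [-]
1: R B0 → L0 miss [-]
2: W B2 → L2 hit [D]
3: W B4 → L1 miss [D]
4: W B4 → L1 hit [D]
5: W B2 → L2 hit [D]
6: R B6 → L0 miss [-]
7: W B5 → L2 miss wb→B2 [D]
8: W B5 → L2 hit [D]
9: W B5 → L2 hit [D]
10: W B5 → L2 hit [D]
11: W B5 → L2 hit [D]
12: W B1 → L1 miss wb→B4 [D]
13: R B1 → L1 hit [D]

DIRTY = [1, 5]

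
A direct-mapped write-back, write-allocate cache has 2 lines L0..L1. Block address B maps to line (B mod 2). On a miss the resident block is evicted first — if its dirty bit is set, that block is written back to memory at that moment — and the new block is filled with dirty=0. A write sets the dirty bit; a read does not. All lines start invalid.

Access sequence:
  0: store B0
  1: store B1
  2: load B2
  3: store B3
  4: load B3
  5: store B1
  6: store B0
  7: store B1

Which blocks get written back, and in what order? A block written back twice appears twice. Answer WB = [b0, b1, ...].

0: W B0 -> L0 miss  d=D]
1: W B1 -> L1 miss  d=D]
2: R B2 -> L0 miss wb->B0  d=-]
3: W B3 -> L1 miss wb->B1  d=D]
4: R B3 -> L1 hit  d=D]
5: W B1 -> L1 miss wb->B3  d=D]
6: W B0 -> L0 miss  d=D]
7: W B1 -> L1 hit  d=D]

WB = [0, 1, 3]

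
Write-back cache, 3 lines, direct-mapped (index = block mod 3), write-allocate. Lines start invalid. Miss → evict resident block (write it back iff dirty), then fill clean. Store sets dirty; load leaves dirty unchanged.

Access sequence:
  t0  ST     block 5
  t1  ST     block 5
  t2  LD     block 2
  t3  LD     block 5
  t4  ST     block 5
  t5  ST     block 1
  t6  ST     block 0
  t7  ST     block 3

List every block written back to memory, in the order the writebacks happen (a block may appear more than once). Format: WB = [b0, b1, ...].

WB = [5, 0]

0: W B5 → L2 miss [D]
1: W B5 → L2 hit [D]
2: R B2 → L2 miss wb→B5 [-]
3: R B5 → L2 miss [-]
4: W B5 → L2 hit [D]
5: W B1 → L1 miss [D]
6: W B0 → L0 miss [D]
7: W B3 → L0 miss wb→B0 [D]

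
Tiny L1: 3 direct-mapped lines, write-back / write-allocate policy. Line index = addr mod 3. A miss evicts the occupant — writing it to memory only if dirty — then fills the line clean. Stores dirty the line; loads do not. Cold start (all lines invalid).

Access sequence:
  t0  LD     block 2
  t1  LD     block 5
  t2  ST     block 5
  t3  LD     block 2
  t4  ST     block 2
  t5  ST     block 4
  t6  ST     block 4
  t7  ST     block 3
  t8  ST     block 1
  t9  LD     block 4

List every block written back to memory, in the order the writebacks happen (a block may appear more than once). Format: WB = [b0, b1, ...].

0: R B2 → L2 miss [-]
1: R B5 → L2 miss [-]
2: W B5 → L2 hit [D]
3: R B2 → L2 miss wb→B5 [-]
4: W B2 → L2 hit [D]
5: W B4 → L1 miss [D]
6: W B4 → L1 hit [D]
7: W B3 → L0 miss [D]
8: W B1 → L1 miss wb→B4 [D]
9: R B4 → L1 miss wb→B1 [-]

WB = [5, 4, 1]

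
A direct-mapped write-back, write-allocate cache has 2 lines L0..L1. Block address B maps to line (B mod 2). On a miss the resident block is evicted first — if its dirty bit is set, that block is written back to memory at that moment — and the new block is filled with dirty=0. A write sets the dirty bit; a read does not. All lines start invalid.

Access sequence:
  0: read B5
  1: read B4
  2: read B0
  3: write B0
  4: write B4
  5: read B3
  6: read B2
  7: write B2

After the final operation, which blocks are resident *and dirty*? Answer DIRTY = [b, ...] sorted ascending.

DIRTY = [2]

  0 | R B5 → L1 miss [-]
  1 | R B4 → L0 miss [-]
  2 | R B0 → L0 miss [-]
  3 | W B0 → L0 hit [D]
  4 | W B4 → L0 miss wb→B0 [D]
  5 | R B3 → L1 miss [-]
  6 | R B2 → L0 miss wb→B4 [-]
  7 | W B2 → L0 hit [D]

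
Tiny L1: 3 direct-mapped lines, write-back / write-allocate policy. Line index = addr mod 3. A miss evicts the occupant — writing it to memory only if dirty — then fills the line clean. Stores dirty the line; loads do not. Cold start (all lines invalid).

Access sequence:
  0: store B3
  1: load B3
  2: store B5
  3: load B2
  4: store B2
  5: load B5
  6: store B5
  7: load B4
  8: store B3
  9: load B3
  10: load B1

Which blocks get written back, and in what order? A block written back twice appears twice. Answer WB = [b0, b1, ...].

WB = [5, 2]

0: W B3 -> L0 miss  d=D]
1: R B3 -> L0 hit  d=D]
2: W B5 -> L2 miss  d=D]
3: R B2 -> L2 miss wb->B5  d=-]
4: W B2 -> L2 hit  d=D]
5: R B5 -> L2 miss wb->B2  d=-]
6: W B5 -> L2 hit  d=D]
7: R B4 -> L1 miss  d=-]
8: W B3 -> L0 hit  d=D]
9: R B3 -> L0 hit  d=D]
10: R B1 -> L1 miss  d=-]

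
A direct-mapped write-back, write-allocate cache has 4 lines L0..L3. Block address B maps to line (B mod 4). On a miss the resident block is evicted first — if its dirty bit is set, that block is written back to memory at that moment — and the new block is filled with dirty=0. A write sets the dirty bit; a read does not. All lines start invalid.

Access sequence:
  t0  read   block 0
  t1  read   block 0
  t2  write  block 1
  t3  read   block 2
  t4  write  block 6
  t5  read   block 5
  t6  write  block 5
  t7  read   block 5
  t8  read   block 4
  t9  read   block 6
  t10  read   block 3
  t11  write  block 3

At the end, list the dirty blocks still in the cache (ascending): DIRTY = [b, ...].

DIRTY = [3, 5, 6]

0: R B0 -> L0 miss  d=-]
1: R B0 -> L0 hit  d=-]
2: W B1 -> L1 miss  d=D]
3: R B2 -> L2 miss  d=-]
4: W B6 -> L2 miss  d=D]
5: R B5 -> L1 miss wb->B1  d=-]
6: W B5 -> L1 hit  d=D]
7: R B5 -> L1 hit  d=D]
8: R B4 -> L0 miss  d=-]
9: R B6 -> L2 hit  d=D]
10: R B3 -> L3 miss  d=-]
11: W B3 -> L3 hit  d=D]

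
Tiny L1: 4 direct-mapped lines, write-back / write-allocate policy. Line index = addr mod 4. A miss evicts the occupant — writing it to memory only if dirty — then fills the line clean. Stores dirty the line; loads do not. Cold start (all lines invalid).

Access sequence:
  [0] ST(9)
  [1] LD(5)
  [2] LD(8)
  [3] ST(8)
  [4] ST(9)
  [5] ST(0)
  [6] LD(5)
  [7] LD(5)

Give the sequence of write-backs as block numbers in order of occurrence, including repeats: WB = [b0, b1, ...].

WB = [9, 8, 9]

0: W B9 → L1 miss [D]
1: R B5 → L1 miss wb→B9 [-]
2: R B8 → L0 miss [-]
3: W B8 → L0 hit [D]
4: W B9 → L1 miss [D]
5: W B0 → L0 miss wb→B8 [D]
6: R B5 → L1 miss wb→B9 [-]
7: R B5 → L1 hit [-]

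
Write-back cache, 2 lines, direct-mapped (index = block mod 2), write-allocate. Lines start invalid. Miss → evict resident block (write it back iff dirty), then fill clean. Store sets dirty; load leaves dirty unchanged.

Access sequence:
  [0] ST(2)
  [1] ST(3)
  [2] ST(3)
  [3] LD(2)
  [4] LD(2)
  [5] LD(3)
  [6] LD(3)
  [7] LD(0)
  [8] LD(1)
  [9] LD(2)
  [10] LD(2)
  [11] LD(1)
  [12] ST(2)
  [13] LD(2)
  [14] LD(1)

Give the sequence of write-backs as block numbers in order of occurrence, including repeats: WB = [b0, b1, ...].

0: W B2 -> L0 miss  d=D]
1: W B3 -> L1 miss  d=D]
2: W B3 -> L1 hit  d=D]
3: R B2 -> L0 hit  d=D]
4: R B2 -> L0 hit  d=D]
5: R B3 -> L1 hit  d=D]
6: R B3 -> L1 hit  d=D]
7: R B0 -> L0 miss wb->B2  d=-]
8: R B1 -> L1 miss wb->B3  d=-]
9: R B2 -> L0 miss  d=-]
10: R B2 -> L0 hit  d=-]
11: R B1 -> L1 hit  d=-]
12: W B2 -> L0 hit  d=D]
13: R B2 -> L0 hit  d=D]
14: R B1 -> L1 hit  d=-]

WB = [2, 3]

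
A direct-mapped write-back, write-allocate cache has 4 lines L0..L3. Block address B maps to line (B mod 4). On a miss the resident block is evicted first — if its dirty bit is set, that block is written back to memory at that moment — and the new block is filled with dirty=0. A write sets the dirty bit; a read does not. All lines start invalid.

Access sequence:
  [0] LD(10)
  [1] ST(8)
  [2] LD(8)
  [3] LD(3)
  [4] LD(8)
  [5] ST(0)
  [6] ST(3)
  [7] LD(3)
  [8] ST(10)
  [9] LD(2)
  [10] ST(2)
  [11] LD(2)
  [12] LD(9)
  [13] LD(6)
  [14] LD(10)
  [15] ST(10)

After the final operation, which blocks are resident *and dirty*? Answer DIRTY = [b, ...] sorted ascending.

  0 | R B10 → L2 miss [-]
  1 | W B8 → L0 miss [D]
  2 | R B8 → L0 hit [D]
  3 | R B3 → L3 miss [-]
  4 | R B8 → L0 hit [D]
  5 | W B0 → L0 miss wb→B8 [D]
  6 | W B3 → L3 hit [D]
  7 | R B3 → L3 hit [D]
  8 | W B10 → L2 hit [D]
  9 | R B2 → L2 miss wb→B10 [-]
  10 | W B2 → L2 hit [D]
  11 | R B2 → L2 hit [D]
  12 | R B9 → L1 miss [-]
  13 | R B6 → L2 miss wb→B2 [-]
  14 | R B10 → L2 miss [-]
  15 | W B10 → L2 hit [D]

DIRTY = [0, 3, 10]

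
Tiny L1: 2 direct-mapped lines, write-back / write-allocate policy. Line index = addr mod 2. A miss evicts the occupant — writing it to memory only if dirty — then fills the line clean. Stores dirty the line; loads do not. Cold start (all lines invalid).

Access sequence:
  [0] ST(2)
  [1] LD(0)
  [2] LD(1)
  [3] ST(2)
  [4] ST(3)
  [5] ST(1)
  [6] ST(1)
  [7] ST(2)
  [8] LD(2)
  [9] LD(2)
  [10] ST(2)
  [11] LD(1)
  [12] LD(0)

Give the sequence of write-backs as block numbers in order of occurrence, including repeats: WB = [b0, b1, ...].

0: W B2 -> L0 miss  d=D]
1: R B0 -> L0 miss wb->B2  d=-]
2: R B1 -> L1 miss  d=-]
3: W B2 -> L0 miss  d=D]
4: W B3 -> L1 miss  d=D]
5: W B1 -> L1 miss wb->B3  d=D]
6: W B1 -> L1 hit  d=D]
7: W B2 -> L0 hit  d=D]
8: R B2 -> L0 hit  d=D]
9: R B2 -> L0 hit  d=D]
10: W B2 -> L0 hit  d=D]
11: R B1 -> L1 hit  d=D]
12: R B0 -> L0 miss wb->B2  d=-]

WB = [2, 3, 2]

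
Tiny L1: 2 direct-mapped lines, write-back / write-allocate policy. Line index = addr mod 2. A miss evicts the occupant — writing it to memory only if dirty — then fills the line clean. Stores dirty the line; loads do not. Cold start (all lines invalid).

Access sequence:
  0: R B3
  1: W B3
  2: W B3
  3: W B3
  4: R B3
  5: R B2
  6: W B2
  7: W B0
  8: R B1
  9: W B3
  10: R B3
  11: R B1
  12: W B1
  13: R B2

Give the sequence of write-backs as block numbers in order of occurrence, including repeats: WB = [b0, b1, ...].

0: R B3 -> L1 miss  d=-]
1: W B3 -> L1 hit  d=D]
2: W B3 -> L1 hit  d=D]
3: W B3 -> L1 hit  d=D]
4: R B3 -> L1 hit  d=D]
5: R B2 -> L0 miss  d=-]
6: W B2 -> L0 hit  d=D]
7: W B0 -> L0 miss wb->B2  d=D]
8: R B1 -> L1 miss wb->B3  d=-]
9: W B3 -> L1 miss  d=D]
10: R B3 -> L1 hit  d=D]
11: R B1 -> L1 miss wb->B3  d=-]
12: W B1 -> L1 hit  d=D]
13: R B2 -> L0 miss wb->B0  d=-]

WB = [2, 3, 3, 0]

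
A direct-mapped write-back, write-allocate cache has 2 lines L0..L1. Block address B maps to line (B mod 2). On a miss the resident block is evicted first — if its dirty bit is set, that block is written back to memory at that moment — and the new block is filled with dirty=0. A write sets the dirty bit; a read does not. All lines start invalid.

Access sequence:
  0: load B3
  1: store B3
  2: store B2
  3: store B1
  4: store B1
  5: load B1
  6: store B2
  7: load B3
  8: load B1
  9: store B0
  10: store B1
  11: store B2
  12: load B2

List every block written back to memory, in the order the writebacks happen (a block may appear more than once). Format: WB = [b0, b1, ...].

0: R B3 → L1 miss [-]
1: W B3 → L1 hit [D]
2: W B2 → L0 miss [D]
3: W B1 → L1 miss wb→B3 [D]
4: W B1 → L1 hit [D]
5: R B1 → L1 hit [D]
6: W B2 → L0 hit [D]
7: R B3 → L1 miss wb→B1 [-]
8: R B1 → L1 miss [-]
9: W B0 → L0 miss wb→B2 [D]
10: W B1 → L1 hit [D]
11: W B2 → L0 miss wb→B0 [D]
12: R B2 → L0 hit [D]

WB = [3, 1, 2, 0]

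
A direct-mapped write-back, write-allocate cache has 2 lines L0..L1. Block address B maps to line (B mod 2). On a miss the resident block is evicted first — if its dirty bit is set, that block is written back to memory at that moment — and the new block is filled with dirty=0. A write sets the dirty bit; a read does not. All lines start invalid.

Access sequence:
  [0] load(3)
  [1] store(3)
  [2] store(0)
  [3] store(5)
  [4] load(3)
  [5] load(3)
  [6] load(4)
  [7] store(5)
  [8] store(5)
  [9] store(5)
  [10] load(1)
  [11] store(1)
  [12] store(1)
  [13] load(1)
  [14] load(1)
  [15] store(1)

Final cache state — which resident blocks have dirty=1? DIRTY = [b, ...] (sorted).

  0 | R B3 → L1 miss [-]
  1 | W B3 → L1 hit [D]
  2 | W B0 → L0 miss [D]
  3 | W B5 → L1 miss wb→B3 [D]
  4 | R B3 → L1 miss wb→B5 [-]
  5 | R B3 → L1 hit [-]
  6 | R B4 → L0 miss wb→B0 [-]
  7 | W B5 → L1 miss [D]
  8 | W B5 → L1 hit [D]
  9 | W B5 → L1 hit [D]
  10 | R B1 → L1 miss wb→B5 [-]
  11 | W B1 → L1 hit [D]
  12 | W B1 → L1 hit [D]
  13 | R B1 → L1 hit [D]
  14 | R B1 → L1 hit [D]
  15 | W B1 → L1 hit [D]

DIRTY = [1]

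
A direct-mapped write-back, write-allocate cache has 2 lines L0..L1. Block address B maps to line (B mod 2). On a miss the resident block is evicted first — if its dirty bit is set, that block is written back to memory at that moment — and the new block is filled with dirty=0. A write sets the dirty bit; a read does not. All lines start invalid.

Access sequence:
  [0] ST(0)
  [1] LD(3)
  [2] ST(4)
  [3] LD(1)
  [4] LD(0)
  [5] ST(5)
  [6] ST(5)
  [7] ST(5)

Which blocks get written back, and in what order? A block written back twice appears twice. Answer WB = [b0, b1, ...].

  0 | W B0 → L0 miss [D]
  1 | R B3 → L1 miss [-]
  2 | W B4 → L0 miss wb→B0 [D]
  3 | R B1 → L1 miss [-]
  4 | R B0 → L0 miss wb→B4 [-]
  5 | W B5 → L1 miss [D]
  6 | W B5 → L1 hit [D]
  7 | W B5 → L1 hit [D]

WB = [0, 4]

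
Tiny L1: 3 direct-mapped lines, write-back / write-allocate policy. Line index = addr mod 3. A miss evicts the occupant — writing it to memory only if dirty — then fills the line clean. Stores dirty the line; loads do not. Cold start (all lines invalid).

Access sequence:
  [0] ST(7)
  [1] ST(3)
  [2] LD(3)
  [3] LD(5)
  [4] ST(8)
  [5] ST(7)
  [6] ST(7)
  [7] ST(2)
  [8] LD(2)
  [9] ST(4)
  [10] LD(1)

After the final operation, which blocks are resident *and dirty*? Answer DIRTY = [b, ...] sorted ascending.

0: W B7 → L1 miss [D]
1: W B3 → L0 miss [D]
2: R B3 → L0 hit [D]
3: R B5 → L2 miss [-]
4: W B8 → L2 miss [D]
5: W B7 → L1 hit [D]
6: W B7 → L1 hit [D]
7: W B2 → L2 miss wb→B8 [D]
8: R B2 → L2 hit [D]
9: W B4 → L1 miss wb→B7 [D]
10: R B1 → L1 miss wb→B4 [-]

DIRTY = [2, 3]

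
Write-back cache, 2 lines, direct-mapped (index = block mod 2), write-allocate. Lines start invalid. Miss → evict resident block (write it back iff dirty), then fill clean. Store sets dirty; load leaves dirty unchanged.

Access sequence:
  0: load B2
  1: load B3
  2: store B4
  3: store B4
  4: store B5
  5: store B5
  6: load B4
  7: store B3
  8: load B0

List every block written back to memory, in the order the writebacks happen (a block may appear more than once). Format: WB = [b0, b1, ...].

WB = [5, 4]

  0 | R B2 → L0 miss [-]
  1 | R B3 → L1 miss [-]
  2 | W B4 → L0 miss [D]
  3 | W B4 → L0 hit [D]
  4 | W B5 → L1 miss [D]
  5 | W B5 → L1 hit [D]
  6 | R B4 → L0 hit [D]
  7 | W B3 → L1 miss wb→B5 [D]
  8 | R B0 → L0 miss wb→B4 [-]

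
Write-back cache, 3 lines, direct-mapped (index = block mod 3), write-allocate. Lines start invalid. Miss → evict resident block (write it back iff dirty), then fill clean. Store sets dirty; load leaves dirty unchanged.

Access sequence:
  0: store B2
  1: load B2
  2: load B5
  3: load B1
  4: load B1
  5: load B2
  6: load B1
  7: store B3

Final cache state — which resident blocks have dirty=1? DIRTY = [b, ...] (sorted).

0: W B2 -> L2 miss  d=D]
1: R B2 -> L2 hit  d=D]
2: R B5 -> L2 miss wb->B2  d=-]
3: R B1 -> L1 miss  d=-]
4: R B1 -> L1 hit  d=-]
5: R B2 -> L2 miss  d=-]
6: R B1 -> L1 hit  d=-]
7: W B3 -> L0 miss  d=D]

DIRTY = [3]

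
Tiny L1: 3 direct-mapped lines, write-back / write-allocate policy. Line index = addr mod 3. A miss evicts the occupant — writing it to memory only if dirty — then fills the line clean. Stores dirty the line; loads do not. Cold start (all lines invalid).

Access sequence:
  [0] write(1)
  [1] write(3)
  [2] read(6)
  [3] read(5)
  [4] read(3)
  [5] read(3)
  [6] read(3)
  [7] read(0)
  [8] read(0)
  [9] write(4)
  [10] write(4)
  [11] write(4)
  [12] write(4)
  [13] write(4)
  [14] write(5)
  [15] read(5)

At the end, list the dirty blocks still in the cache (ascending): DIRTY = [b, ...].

DIRTY = [4, 5]

0: W B1 -> L1 miss  d=D]
1: W B3 -> L0 miss  d=D]
2: R B6 -> L0 miss wb->B3  d=-]
3: R B5 -> L2 miss  d=-]
4: R B3 -> L0 miss  d=-]
5: R B3 -> L0 hit  d=-]
6: R B3 -> L0 hit  d=-]
7: R B0 -> L0 miss  d=-]
8: R B0 -> L0 hit  d=-]
9: W B4 -> L1 miss wb->B1  d=D]
10: W B4 -> L1 hit  d=D]
11: W B4 -> L1 hit  d=D]
12: W B4 -> L1 hit  d=D]
13: W B4 -> L1 hit  d=D]
14: W B5 -> L2 hit  d=D]
15: R B5 -> L2 hit  d=D]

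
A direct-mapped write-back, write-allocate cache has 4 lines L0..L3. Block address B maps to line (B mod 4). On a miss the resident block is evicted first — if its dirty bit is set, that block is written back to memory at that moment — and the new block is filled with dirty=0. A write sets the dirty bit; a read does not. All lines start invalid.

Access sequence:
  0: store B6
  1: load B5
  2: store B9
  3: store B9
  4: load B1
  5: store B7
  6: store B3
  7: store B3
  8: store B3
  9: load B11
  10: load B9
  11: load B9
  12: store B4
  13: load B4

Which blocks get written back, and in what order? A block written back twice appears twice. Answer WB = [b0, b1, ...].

WB = [9, 7, 3]

  0 | W B6 → L2 miss [D]
  1 | R B5 → L1 miss [-]
  2 | W B9 → L1 miss [D]
  3 | W B9 → L1 hit [D]
  4 | R B1 → L1 miss wb→B9 [-]
  5 | W B7 → L3 miss [D]
  6 | W B3 → L3 miss wb→B7 [D]
  7 | W B3 → L3 hit [D]
  8 | W B3 → L3 hit [D]
  9 | R B11 → L3 miss wb→B3 [-]
  10 | R B9 → L1 miss [-]
  11 | R B9 → L1 hit [-]
  12 | W B4 → L0 miss [D]
  13 | R B4 → L0 hit [D]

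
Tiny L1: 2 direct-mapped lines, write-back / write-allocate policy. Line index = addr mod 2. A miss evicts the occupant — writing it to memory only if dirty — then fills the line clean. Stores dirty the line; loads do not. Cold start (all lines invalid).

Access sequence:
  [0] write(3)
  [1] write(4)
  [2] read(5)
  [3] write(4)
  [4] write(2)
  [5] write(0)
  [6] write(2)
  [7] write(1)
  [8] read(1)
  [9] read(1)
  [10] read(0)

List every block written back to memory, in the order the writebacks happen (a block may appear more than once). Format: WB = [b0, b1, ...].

WB = [3, 4, 2, 0, 2]

0: W B3 → L1 miss [D]
1: W B4 → L0 miss [D]
2: R B5 → L1 miss wb→B3 [-]
3: W B4 → L0 hit [D]
4: W B2 → L0 miss wb→B4 [D]
5: W B0 → L0 miss wb→B2 [D]
6: W B2 → L0 miss wb→B0 [D]
7: W B1 → L1 miss [D]
8: R B1 → L1 hit [D]
9: R B1 → L1 hit [D]
10: R B0 → L0 miss wb→B2 [-]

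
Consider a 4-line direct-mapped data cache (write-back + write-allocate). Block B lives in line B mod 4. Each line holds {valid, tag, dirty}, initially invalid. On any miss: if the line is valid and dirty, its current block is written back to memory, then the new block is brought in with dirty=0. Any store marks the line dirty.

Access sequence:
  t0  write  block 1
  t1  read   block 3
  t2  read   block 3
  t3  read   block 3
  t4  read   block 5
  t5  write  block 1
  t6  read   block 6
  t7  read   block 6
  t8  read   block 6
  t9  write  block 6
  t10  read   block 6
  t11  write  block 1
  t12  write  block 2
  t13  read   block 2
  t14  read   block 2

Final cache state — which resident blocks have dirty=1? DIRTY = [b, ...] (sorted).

DIRTY = [1, 2]

0: W B1 → L1 miss [D]
1: R B3 → L3 miss [-]
2: R B3 → L3 hit [-]
3: R B3 → L3 hit [-]
4: R B5 → L1 miss wb→B1 [-]
5: W B1 → L1 miss [D]
6: R B6 → L2 miss [-]
7: R B6 → L2 hit [-]
8: R B6 → L2 hit [-]
9: W B6 → L2 hit [D]
10: R B6 → L2 hit [D]
11: W B1 → L1 hit [D]
12: W B2 → L2 miss wb→B6 [D]
13: R B2 → L2 hit [D]
14: R B2 → L2 hit [D]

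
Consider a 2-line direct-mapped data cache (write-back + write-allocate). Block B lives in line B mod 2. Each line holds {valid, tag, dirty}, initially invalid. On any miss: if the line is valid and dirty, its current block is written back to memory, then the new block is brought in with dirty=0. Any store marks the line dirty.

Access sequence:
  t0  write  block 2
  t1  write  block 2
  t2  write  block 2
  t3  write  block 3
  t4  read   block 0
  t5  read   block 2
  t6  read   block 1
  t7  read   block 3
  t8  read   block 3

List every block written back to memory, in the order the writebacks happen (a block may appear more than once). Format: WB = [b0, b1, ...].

WB = [2, 3]

  0 | W B2 → L0 miss [D]
  1 | W B2 → L0 hit [D]
  2 | W B2 → L0 hit [D]
  3 | W B3 → L1 miss [D]
  4 | R B0 → L0 miss wb→B2 [-]
  5 | R B2 → L0 miss [-]
  6 | R B1 → L1 miss wb→B3 [-]
  7 | R B3 → L1 miss [-]
  8 | R B3 → L1 hit [-]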